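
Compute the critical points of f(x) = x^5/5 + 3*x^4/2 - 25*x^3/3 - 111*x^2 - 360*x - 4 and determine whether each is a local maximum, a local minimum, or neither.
f'(x) = x^4 + 6*x^3 - 25*x^2 - 222*x - 360

Solve f'(x) = 0:
  Factor: x^4 + 6*x^3 - 25*x^2 - 222*x - 360 = (x - 6)*(x + 3)*(x + 4)*(x + 5) = 0.
  ⇒ x = -5, -4, -3, 6

f''(x) = 4*x^3 + 18*x^2 - 50*x - 222
Second-derivative test at each critical point:
  f''(-5) = -22 < 0 → local maximum
  f''(-4) = 10 > 0 → local minimum
  f''(-3) = -18 < 0 → local maximum
  f''(6) = 990 > 0 → local minimum

Critical points: x = -5 (local maximum); x = -4 (local minimum); x = -3 (local maximum); x = 6 (local minimum)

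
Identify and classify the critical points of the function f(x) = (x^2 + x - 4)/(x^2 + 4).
f'(x) = (-x^2 + 16*x + 4)/(x^4 + 8*x^2 + 16)

Solve f'(x) = 0:
  f'(x) = -(x^2 - 16*x - 4)/(x^2 + 4)^2; the denominator is positive wherever f is defined, so f'(x) = 0 ⇔ -x^2 + 16*x + 4 = 0.
  x^2 - 16*x - 4 = 0 has no rational roots; quadratic formula: x = (16 ± √272)/2.
  ⇒ x = 8 - 2*sqrt(17) ≈ -0.2462, 8 + 2*sqrt(17) ≈ 16.2462

f''(x) = 2*(x^3 - 24*x^2 - 12*x + 32)/(x^6 + 12*x^4 + 48*x^2 + 64)
Second-derivative test at each critical point:
  f''(-0.2462) = 1.0002 > 0 → local minimum
  f''(16.2462) = -2.297e-04 < 0 → local maximum

Critical points: x = 8 - 2*sqrt(17) ≈ -0.2462 (local minimum); x = 8 + 2*sqrt(17) ≈ 16.2462 (local maximum)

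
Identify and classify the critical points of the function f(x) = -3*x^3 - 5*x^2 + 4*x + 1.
f'(x) = -9*x^2 - 10*x + 4

Solve f'(x) = 0:
  9*x^2 + 10*x - 4 = 0 has no rational roots; quadratic formula: x = (-10 ± √244)/18.
  ⇒ x = -sqrt(61)/9 - 5/9 ≈ -1.4234, -5/9 + sqrt(61)/9 ≈ 0.3122

f''(x) = -18*x - 10
Second-derivative test at each critical point:
  f''(-1.4234) = 15.6205 > 0 → local minimum
  f''(0.3122) = -15.6205 < 0 → local maximum

Critical points: x = -sqrt(61)/9 - 5/9 ≈ -1.4234 (local minimum); x = -5/9 + sqrt(61)/9 ≈ 0.3122 (local maximum)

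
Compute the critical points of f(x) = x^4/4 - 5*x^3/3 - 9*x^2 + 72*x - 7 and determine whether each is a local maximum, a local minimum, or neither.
f'(x) = x^3 - 5*x^2 - 18*x + 72

Solve f'(x) = 0:
  Factor: x^3 - 5*x^2 - 18*x + 72 = (x - 6)*(x - 3)*(x + 4) = 0.
  ⇒ x = -4, 3, 6

f''(x) = 3*x^2 - 10*x - 18
Second-derivative test at each critical point:
  f''(-4) = 70 > 0 → local minimum
  f''(3) = -21 < 0 → local maximum
  f''(6) = 30 > 0 → local minimum

Critical points: x = -4 (local minimum); x = 3 (local maximum); x = 6 (local minimum)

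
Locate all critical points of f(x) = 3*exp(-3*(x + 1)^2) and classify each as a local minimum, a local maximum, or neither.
f'(x) = 18*(-x - 1)*exp(-3*(x + 1)^2)

Solve f'(x) = 0:
  f'(x) = (-18*x - 18)·exp(-3*(x + 1)^2) and exp(-3*(x + 1)^2) > 0 for every x, so f'(x) = 0 ⇔ -18*x - 18 = 0.
  Factor: -18*x - 18 = -18*(x + 1) = 0.
  ⇒ x = -1

f''(x) = 18*(6*(x + 1)^2 - 1)*exp(-3*(x + 1)^2)
Second-derivative test at each critical point:
  f''(-1) = -18 < 0 → local maximum

Critical points: x = -1 (local maximum)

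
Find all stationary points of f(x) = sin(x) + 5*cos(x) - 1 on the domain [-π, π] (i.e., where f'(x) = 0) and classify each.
f'(x) = -5*sin(x) + cos(x)

Solve f'(x) = 0 on [-π, π]:
  f'(x) = 0 ⇔ cos(x) = 5*sin(x) ⇔ tan(x) = 1/5, i.e. x = arctan(1/5) + nπ; keep the solutions lying in [-π, π].
  ⇒ x = -pi + atan(1/5) ≈ -2.9442, atan(1/5) ≈ 0.1974

f''(x) = -sin(x) - 5*cos(x)
Second-derivative test at each critical point:
  f''(-2.9442) = 5.0990 > 0 → local minimum
  f''(0.1974) = -5.0990 < 0 → local maximum

Critical points: x = -pi + atan(1/5) ≈ -2.9442 (local minimum); x = atan(1/5) ≈ 0.1974 (local maximum)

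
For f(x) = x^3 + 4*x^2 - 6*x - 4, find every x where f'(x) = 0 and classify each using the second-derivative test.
f'(x) = 3*x^2 + 8*x - 6

Solve f'(x) = 0:
  3*x^2 + 8*x - 6 = 0 has no rational roots; quadratic formula: x = (-8 ± √136)/6.
  ⇒ x = -sqrt(34)/3 - 4/3 ≈ -3.2770, -4/3 + sqrt(34)/3 ≈ 0.6103

f''(x) = 6*x + 8
Second-derivative test at each critical point:
  f''(-3.2770) = -11.6619 < 0 → local maximum
  f''(0.6103) = 11.6619 > 0 → local minimum

Critical points: x = -sqrt(34)/3 - 4/3 ≈ -3.2770 (local maximum); x = -4/3 + sqrt(34)/3 ≈ 0.6103 (local minimum)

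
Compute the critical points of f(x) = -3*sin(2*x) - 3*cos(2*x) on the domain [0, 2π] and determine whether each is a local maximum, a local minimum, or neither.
f'(x) = -6*sqrt(2)*cos(2*x + pi/4)

Solve f'(x) = 0 on [0, 2π]:
  f'(x) = 0 ⇔ -3*cos(2*x) = -3*sin(2*x) ⇔ tan(2*x) = 1, i.e. 2*x = arctan(1) + nπ; keep the solutions lying in [0, 2π].
  ⇒ x = pi/8 ≈ 0.3927, 5*pi/8 ≈ 1.9635, 9*pi/8 ≈ 3.5343, 13*pi/8 ≈ 5.1051

f''(x) = 12*sqrt(2)*sin(2*x + pi/4)
Second-derivative test at each critical point:
  f''(0.3927) = 16.9706 > 0 → local minimum
  f''(1.9635) = -16.9706 < 0 → local maximum
  f''(3.5343) = 16.9706 > 0 → local minimum
  f''(5.1051) = -16.9706 < 0 → local maximum

Critical points: x = pi/8 ≈ 0.3927 (local minimum); x = 5*pi/8 ≈ 1.9635 (local maximum); x = 9*pi/8 ≈ 3.5343 (local minimum); x = 13*pi/8 ≈ 5.1051 (local maximum)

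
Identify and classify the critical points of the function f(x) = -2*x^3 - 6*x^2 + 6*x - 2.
f'(x) = -6*x^2 - 12*x + 6

Solve f'(x) = 0:
  Factor: -6*x^2 - 12*x + 6 = -6*(x^2 + 2*x - 1); x^2 + 2*x - 1 = 0 has no rational roots; quadratic formula: x = (-2 ± √8)/2.
  ⇒ x = -sqrt(2) - 1 ≈ -2.4142, -1 + sqrt(2) ≈ 0.4142

f''(x) = -12*x - 12
Second-derivative test at each critical point:
  f''(-2.4142) = 16.9706 > 0 → local minimum
  f''(0.4142) = -16.9706 < 0 → local maximum

Critical points: x = -sqrt(2) - 1 ≈ -2.4142 (local minimum); x = -1 + sqrt(2) ≈ 0.4142 (local maximum)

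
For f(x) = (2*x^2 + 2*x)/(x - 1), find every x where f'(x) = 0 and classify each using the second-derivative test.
f'(x) = 2*(x^2 - 2*x - 1)/(x^2 - 2*x + 1)

Solve f'(x) = 0:
  f'(x) = 2*(x^2 - 2*x - 1)/(x - 1)^2; the denominator is positive wherever f is defined, so f'(x) = 0 ⇔ 2*x^2 - 4*x - 2 = 0.
  Factor: 2*x^2 - 4*x - 2 = 2*(x^2 - 2*x - 1); x^2 - 2*x - 1 = 0 has no rational roots; quadratic formula: x = (2 ± √8)/2.
  ⇒ x = 1 - sqrt(2) ≈ -0.4142, 1 + sqrt(2) ≈ 2.4142

f''(x) = 8/(x^3 - 3*x^2 + 3*x - 1)
Second-derivative test at each critical point:
  f''(-0.4142) = -2.8284 < 0 → local maximum
  f''(2.4142) = 2.8284 > 0 → local minimum

Critical points: x = 1 - sqrt(2) ≈ -0.4142 (local maximum); x = 1 + sqrt(2) ≈ 2.4142 (local minimum)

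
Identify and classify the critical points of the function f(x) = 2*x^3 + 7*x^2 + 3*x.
f'(x) = 6*x^2 + 14*x + 3

Solve f'(x) = 0:
  6*x^2 + 14*x + 3 = 0 has no rational roots; quadratic formula: x = (-14 ± √124)/12.
  ⇒ x = -7/6 - sqrt(31)/6 ≈ -2.0946, -7/6 + sqrt(31)/6 ≈ -0.2387

f''(x) = 12*x + 14
Second-derivative test at each critical point:
  f''(-2.0946) = -11.1355 < 0 → local maximum
  f''(-0.2387) = 11.1355 > 0 → local minimum

Critical points: x = -7/6 - sqrt(31)/6 ≈ -2.0946 (local maximum); x = -7/6 + sqrt(31)/6 ≈ -0.2387 (local minimum)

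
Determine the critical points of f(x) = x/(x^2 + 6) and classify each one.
f'(x) = (6 - x^2)/(x^4 + 12*x^2 + 36)

Solve f'(x) = 0:
  f'(x) = -(x^2 - 6)/(x^2 + 6)^2; the denominator is positive wherever f is defined, so f'(x) = 0 ⇔ 6 - x^2 = 0.
  x^2 - 6 = 0 has no rational roots; quadratic formula: x = (0 ± √24)/2.
  ⇒ x = -sqrt(6) ≈ -2.4495, sqrt(6) ≈ 2.4495

f''(x) = 2*x*(x^2 - 18)/(x^2 + 6)^3
Second-derivative test at each critical point:
  f''(-2.4495) = 0.0340 > 0 → local minimum
  f''(2.4495) = -0.0340 < 0 → local maximum

Critical points: x = -sqrt(6) ≈ -2.4495 (local minimum); x = sqrt(6) ≈ 2.4495 (local maximum)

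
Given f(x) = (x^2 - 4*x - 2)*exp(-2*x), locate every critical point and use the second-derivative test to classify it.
f'(x) = 2*x*(5 - x)*exp(-2*x)

Solve f'(x) = 0:
  f'(x) = (-2*x^2 + 10*x)·exp(-2*x) and exp(-2*x) > 0 for every x, so f'(x) = 0 ⇔ -2*x^2 + 10*x = 0.
  Factor: -2*x^2 + 10*x = -2*x*(x - 5) = 0.
  ⇒ x = 0, 5

f''(x) = 2*(2*x^2 - 12*x + 5)*exp(-2*x)
Second-derivative test at each critical point:
  f''(0) = 10 > 0 → local minimum
  f''(5) = -4.540e-04 < 0 → local maximum

Critical points: x = 0 (local minimum); x = 5 (local maximum)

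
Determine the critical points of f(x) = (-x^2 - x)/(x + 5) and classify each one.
f'(x) = (-x^2 - 10*x - 5)/(x^2 + 10*x + 25)

Solve f'(x) = 0:
  f'(x) = -(x^2 + 10*x + 5)/(x + 5)^2; the denominator is positive wherever f is defined, so f'(x) = 0 ⇔ -x^2 - 10*x - 5 = 0.
  x^2 + 10*x + 5 = 0 has no rational roots; quadratic formula: x = (-10 ± √80)/2.
  ⇒ x = -5 - 2*sqrt(5) ≈ -9.4721, -5 + 2*sqrt(5) ≈ -0.5279

f''(x) = -40/(x^3 + 15*x^2 + 75*x + 125)
Second-derivative test at each critical point:
  f''(-9.4721) = 0.4472 > 0 → local minimum
  f''(-0.5279) = -0.4472 < 0 → local maximum

Critical points: x = -5 - 2*sqrt(5) ≈ -9.4721 (local minimum); x = -5 + 2*sqrt(5) ≈ -0.5279 (local maximum)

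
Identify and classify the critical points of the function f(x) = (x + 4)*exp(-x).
f'(x) = (-x - 3)*exp(-x)

Solve f'(x) = 0:
  f'(x) = (-x - 3)·exp(-x) and exp(-x) > 0 for every x, so f'(x) = 0 ⇔ -x - 3 = 0.
  -x - 3 = 0.
  ⇒ x = -3

f''(x) = (x + 2)*exp(-x)
Second-derivative test at each critical point:
  f''(-3) = -20.0855 < 0 → local maximum

Critical points: x = -3 (local maximum)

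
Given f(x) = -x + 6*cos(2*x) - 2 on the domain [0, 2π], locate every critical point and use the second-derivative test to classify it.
f'(x) = -12*sin(2*x) - 1

Solve f'(x) = 0 on [0, 2π]:
  f'(x) = 0 ⇔ sin(2*x) = -1/12, i.e. 2*x = arcsin(-1/12) + 2nπ or 2*x = π − arcsin(-1/12) + 2nπ; keep the solutions lying in [0, 2π].
  ⇒ x = asin(1/12)/2 + pi/2 ≈ 1.6125, pi - asin(1/12)/2 ≈ 3.0999, asin(1/12)/2 + 3*pi/2 ≈ 4.7541, -asin(1/12)/2 + 2*pi ≈ 6.2415

f''(x) = -24*cos(2*x)
Second-derivative test at each critical point:
  f''(1.6125) = 23.9165 > 0 → local minimum
  f''(3.0999) = -23.9165 < 0 → local maximum
  f''(4.7541) = 23.9165 > 0 → local minimum
  f''(6.2415) = -23.9165 < 0 → local maximum

Critical points: x = asin(1/12)/2 + pi/2 ≈ 1.6125 (local minimum); x = pi - asin(1/12)/2 ≈ 3.0999 (local maximum); x = asin(1/12)/2 + 3*pi/2 ≈ 4.7541 (local minimum); x = -asin(1/12)/2 + 2*pi ≈ 6.2415 (local maximum)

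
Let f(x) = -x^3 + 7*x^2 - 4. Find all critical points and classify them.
f'(x) = x*(14 - 3*x)

Solve f'(x) = 0:
  Factor: -3*x^2 + 14*x = -x*(3*x - 14) = 0.
  ⇒ x = 0, 14/3

f''(x) = 14 - 6*x
Second-derivative test at each critical point:
  f''(0) = 14 > 0 → local minimum
  f''(14/3) = -14 < 0 → local maximum

Critical points: x = 0 (local minimum); x = 14/3 (local maximum)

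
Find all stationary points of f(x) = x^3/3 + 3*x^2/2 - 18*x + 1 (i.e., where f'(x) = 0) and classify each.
f'(x) = x^2 + 3*x - 18

Solve f'(x) = 0:
  Factor: x^2 + 3*x - 18 = (x - 3)*(x + 6) = 0.
  ⇒ x = -6, 3

f''(x) = 2*x + 3
Second-derivative test at each critical point:
  f''(-6) = -9 < 0 → local maximum
  f''(3) = 9 > 0 → local minimum

Critical points: x = -6 (local maximum); x = 3 (local minimum)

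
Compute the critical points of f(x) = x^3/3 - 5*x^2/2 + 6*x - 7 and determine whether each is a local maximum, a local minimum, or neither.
f'(x) = x^2 - 5*x + 6

Solve f'(x) = 0:
  Factor: x^2 - 5*x + 6 = (x - 3)*(x - 2) = 0.
  ⇒ x = 2, 3

f''(x) = 2*x - 5
Second-derivative test at each critical point:
  f''(2) = -1 < 0 → local maximum
  f''(3) = 1 > 0 → local minimum

Critical points: x = 2 (local maximum); x = 3 (local minimum)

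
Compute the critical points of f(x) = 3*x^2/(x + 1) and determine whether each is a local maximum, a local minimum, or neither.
f'(x) = 3*x*(x + 2)/(x^2 + 2*x + 1)

Solve f'(x) = 0:
  f'(x) = 3*x*(x + 2)/(x + 1)^2; the denominator is positive wherever f is defined, so f'(x) = 0 ⇔ 3*x^2 + 6*x = 0.
  Factor: 3*x^2 + 6*x = 3*x*(x + 2) = 0.
  ⇒ x = -2, 0

f''(x) = 6/(x^3 + 3*x^2 + 3*x + 1)
Second-derivative test at each critical point:
  f''(-2) = -6 < 0 → local maximum
  f''(0) = 6 > 0 → local minimum

Critical points: x = -2 (local maximum); x = 0 (local minimum)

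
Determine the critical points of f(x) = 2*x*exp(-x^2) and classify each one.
f'(x) = 2*(1 - 2*x^2)*exp(-x^2)

Solve f'(x) = 0:
  f'(x) = (2 - 4*x^2)·exp(-x^2) and exp(-x^2) > 0 for every x, so f'(x) = 0 ⇔ 2 - 4*x^2 = 0.
  Factor: 2 - 4*x^2 = -2*(2*x^2 - 1); 2*x^2 - 1 = 0 has no rational roots; quadratic formula: x = (0 ± √8)/4.
  ⇒ x = -sqrt(2)/2 ≈ -0.7071, sqrt(2)/2 ≈ 0.7071

f''(x) = (8*x^3 - 12*x)*exp(-x^2)
Second-derivative test at each critical point:
  f''(-0.7071) = 3.4311 > 0 → local minimum
  f''(0.7071) = -3.4311 < 0 → local maximum

Critical points: x = -sqrt(2)/2 ≈ -0.7071 (local minimum); x = sqrt(2)/2 ≈ 0.7071 (local maximum)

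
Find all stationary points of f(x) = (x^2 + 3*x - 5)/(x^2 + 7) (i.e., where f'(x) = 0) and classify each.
f'(x) = 3*(-x^2 + 8*x + 7)/(x^4 + 14*x^2 + 49)

Solve f'(x) = 0:
  f'(x) = -3*(x^2 - 8*x - 7)/(x^2 + 7)^2; the denominator is positive wherever f is defined, so f'(x) = 0 ⇔ -3*x^2 + 24*x + 21 = 0.
  Factor: -3*x^2 + 24*x + 21 = -3*(x^2 - 8*x - 7); x^2 - 8*x - 7 = 0 has no rational roots; quadratic formula: x = (8 ± √92)/2.
  ⇒ x = 4 - sqrt(23) ≈ -0.7958, 4 + sqrt(23) ≈ 8.7958

f''(x) = 6*(x^3 - 12*x^2 - 21*x + 28)/(x^6 + 21*x^4 + 147*x^2 + 343)
Second-derivative test at each critical point:
  f''(-0.7958) = 0.4938 > 0 → local minimum
  f''(8.7958) = -0.0040 < 0 → local maximum

Critical points: x = 4 - sqrt(23) ≈ -0.7958 (local minimum); x = 4 + sqrt(23) ≈ 8.7958 (local maximum)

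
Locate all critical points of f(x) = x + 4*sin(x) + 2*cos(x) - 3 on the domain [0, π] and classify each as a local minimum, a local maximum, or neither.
f'(x) = -2*sin(x) + 4*cos(x) + 1

Solve f'(x) = 0 on [0, π]:
  f'(x) = 0 ⇔ -2*sin(x) + 4*cos(x) = -1. Write the left side as R·cos(x + φ) with R = √(4² + 2²) = 2*sqrt(5), cos φ = 2*sqrt(5)/5, sin φ = sqrt(5)/5; then cos(x + φ) = -sqrt(5)/10. Solve for x and keep the solutions lying in [0, π].
  ⇒ x = atan((1 + 2*sqrt(19))/(-2 + sqrt(19))) ≈ 1.3327

f''(x) = -4*sin(x) - 2*cos(x)
Second-derivative test at each critical point:
  f''(1.3327) = -4.3589 < 0 → local maximum

Critical points: x = atan((1 + 2*sqrt(19))/(-2 + sqrt(19))) ≈ 1.3327 (local maximum)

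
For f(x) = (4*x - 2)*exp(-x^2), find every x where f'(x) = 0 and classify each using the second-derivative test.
f'(x) = 4*(-x*(2*x - 1) + 1)*exp(-x^2)

Solve f'(x) = 0:
  f'(x) = (-8*x^2 + 4*x + 4)·exp(-x^2) and exp(-x^2) > 0 for every x, so f'(x) = 0 ⇔ -8*x^2 + 4*x + 4 = 0.
  Factor: -8*x^2 + 4*x + 4 = -4*(x - 1)*(2*x + 1) = 0.
  ⇒ x = -1/2, 1

f''(x) = 4*(2*x^2*(2*x - 1) - 6*x + 1)*exp(-x^2)
Second-derivative test at each critical point:
  f''(-1/2) = 9.3456 > 0 → local minimum
  f''(1) = -4.4146 < 0 → local maximum

Critical points: x = -1/2 (local minimum); x = 1 (local maximum)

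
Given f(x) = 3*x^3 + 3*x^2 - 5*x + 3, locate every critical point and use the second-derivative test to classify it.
f'(x) = 9*x^2 + 6*x - 5

Solve f'(x) = 0:
  9*x^2 + 6*x - 5 = 0 has no rational roots; quadratic formula: x = (-6 ± √216)/18.
  ⇒ x = -sqrt(6)/3 - 1/3 ≈ -1.1498, -1/3 + sqrt(6)/3 ≈ 0.4832

f''(x) = 18*x + 6
Second-derivative test at each critical point:
  f''(-1.1498) = -14.6969 < 0 → local maximum
  f''(0.4832) = 14.6969 > 0 → local minimum

Critical points: x = -sqrt(6)/3 - 1/3 ≈ -1.1498 (local maximum); x = -1/3 + sqrt(6)/3 ≈ 0.4832 (local minimum)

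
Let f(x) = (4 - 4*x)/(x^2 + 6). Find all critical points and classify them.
f'(x) = 4*(-x^2 + 2*x*(x - 1) - 6)/(x^2 + 6)^2

Solve f'(x) = 0:
  f'(x) = 4*(x^2 - 2*x - 6)/(x^2 + 6)^2; the denominator is positive wherever f is defined, so f'(x) = 0 ⇔ 4*x^2 - 8*x - 24 = 0.
  Factor: 4*x^2 - 8*x - 24 = 4*(x^2 - 2*x - 6); x^2 - 2*x - 6 = 0 has no rational roots; quadratic formula: x = (2 ± √28)/2.
  ⇒ x = 1 - sqrt(7) ≈ -1.6458, 1 + sqrt(7) ≈ 3.6458

f''(x) = 8*(4*x^2*(1 - x) + (3*x - 1)*(x^2 + 6))/(x^2 + 6)^3
Second-derivative test at each critical point:
  f''(-1.6458) = -0.2791 < 0 → local maximum
  f''(3.6458) = 0.0569 > 0 → local minimum

Critical points: x = 1 - sqrt(7) ≈ -1.6458 (local maximum); x = 1 + sqrt(7) ≈ 3.6458 (local minimum)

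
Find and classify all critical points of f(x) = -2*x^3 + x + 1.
f'(x) = 1 - 6*x^2

Solve f'(x) = 0:
  6*x^2 - 1 = 0 has no rational roots; quadratic formula: x = (0 ± √24)/12.
  ⇒ x = -sqrt(6)/6 ≈ -0.4082, sqrt(6)/6 ≈ 0.4082

f''(x) = -12*x
Second-derivative test at each critical point:
  f''(-0.4082) = 4.8990 > 0 → local minimum
  f''(0.4082) = -4.8990 < 0 → local maximum

Critical points: x = -sqrt(6)/6 ≈ -0.4082 (local minimum); x = sqrt(6)/6 ≈ 0.4082 (local maximum)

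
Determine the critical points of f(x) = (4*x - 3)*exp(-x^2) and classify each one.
f'(x) = 2*(-x*(4*x - 3) + 2)*exp(-x^2)

Solve f'(x) = 0:
  f'(x) = (-8*x^2 + 6*x + 4)·exp(-x^2) and exp(-x^2) > 0 for every x, so f'(x) = 0 ⇔ -8*x^2 + 6*x + 4 = 0.
  Factor: -8*x^2 + 6*x + 4 = -2*(4*x^2 - 3*x - 2); 4*x^2 - 3*x - 2 = 0 has no rational roots; quadratic formula: x = (3 ± √41)/8.
  ⇒ x = 3/8 - sqrt(41)/8 ≈ -0.4254, 3/8 + sqrt(41)/8 ≈ 1.1754

f''(x) = 2*(2*x^2*(4*x - 3) - 12*x + 3)*exp(-x^2)
Second-derivative test at each critical point:
  f''(-0.4254) = 10.6864 > 0 → local minimum
  f''(1.1754) = -3.2168 < 0 → local maximum

Critical points: x = 3/8 - sqrt(41)/8 ≈ -0.4254 (local minimum); x = 3/8 + sqrt(41)/8 ≈ 1.1754 (local maximum)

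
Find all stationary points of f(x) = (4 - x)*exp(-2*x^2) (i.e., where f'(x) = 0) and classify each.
f'(x) = (4*x*(x - 4) - 1)*exp(-2*x^2)

Solve f'(x) = 0:
  f'(x) = (4*x^2 - 16*x - 1)·exp(-2*x^2) and exp(-2*x^2) > 0 for every x, so f'(x) = 0 ⇔ 4*x^2 - 16*x - 1 = 0.
  4*x^2 - 16*x - 1 = 0 has no rational roots; quadratic formula: x = (16 ± √272)/8.
  ⇒ x = 2 - sqrt(17)/2 ≈ -0.0616, 2 + sqrt(17)/2 ≈ 4.0616

f''(x) = 4*(4*x^2*(4 - x) + 3*x - 4)*exp(-2*x^2)
Second-derivative test at each critical point:
  f''(-0.0616) = -16.3679 < 0 → local maximum
  f''(4.0616) = 7.742e-14 > 0 → local minimum

Critical points: x = 2 - sqrt(17)/2 ≈ -0.0616 (local maximum); x = 2 + sqrt(17)/2 ≈ 4.0616 (local minimum)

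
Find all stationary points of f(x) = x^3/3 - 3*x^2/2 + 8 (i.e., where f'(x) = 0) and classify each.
f'(x) = x*(x - 3)

Solve f'(x) = 0:
  Factor: x^2 - 3*x = x*(x - 3) = 0.
  ⇒ x = 0, 3

f''(x) = 2*x - 3
Second-derivative test at each critical point:
  f''(0) = -3 < 0 → local maximum
  f''(3) = 3 > 0 → local minimum

Critical points: x = 0 (local maximum); x = 3 (local minimum)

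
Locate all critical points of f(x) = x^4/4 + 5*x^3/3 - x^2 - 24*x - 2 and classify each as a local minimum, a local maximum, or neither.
f'(x) = x^3 + 5*x^2 - 2*x - 24

Solve f'(x) = 0:
  Factor: x^3 + 5*x^2 - 2*x - 24 = (x - 2)*(x + 3)*(x + 4) = 0.
  ⇒ x = -4, -3, 2

f''(x) = 3*x^2 + 10*x - 2
Second-derivative test at each critical point:
  f''(-4) = 6 > 0 → local minimum
  f''(-3) = -5 < 0 → local maximum
  f''(2) = 30 > 0 → local minimum

Critical points: x = -4 (local minimum); x = -3 (local maximum); x = 2 (local minimum)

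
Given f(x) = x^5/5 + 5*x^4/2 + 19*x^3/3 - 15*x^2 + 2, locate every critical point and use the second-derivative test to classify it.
f'(x) = x*(x^3 + 10*x^2 + 19*x - 30)

Solve f'(x) = 0:
  Factor: x^4 + 10*x^3 + 19*x^2 - 30*x = x*(x - 1)*(x + 5)*(x + 6) = 0.
  ⇒ x = -6, -5, 0, 1

f''(x) = 4*x^3 + 30*x^2 + 38*x - 30
Second-derivative test at each critical point:
  f''(-6) = -42 < 0 → local maximum
  f''(-5) = 30 > 0 → local minimum
  f''(0) = -30 < 0 → local maximum
  f''(1) = 42 > 0 → local minimum

Critical points: x = -6 (local maximum); x = -5 (local minimum); x = 0 (local maximum); x = 1 (local minimum)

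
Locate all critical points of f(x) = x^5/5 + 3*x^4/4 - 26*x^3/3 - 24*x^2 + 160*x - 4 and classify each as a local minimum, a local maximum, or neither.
f'(x) = x^4 + 3*x^3 - 26*x^2 - 48*x + 160

Solve f'(x) = 0:
  Factor: x^4 + 3*x^3 - 26*x^2 - 48*x + 160 = (x - 4)*(x - 2)*(x + 4)*(x + 5) = 0.
  ⇒ x = -5, -4, 2, 4

f''(x) = 4*x^3 + 9*x^2 - 52*x - 48
Second-derivative test at each critical point:
  f''(-5) = -63 < 0 → local maximum
  f''(-4) = 48 > 0 → local minimum
  f''(2) = -84 < 0 → local maximum
  f''(4) = 144 > 0 → local minimum

Critical points: x = -5 (local maximum); x = -4 (local minimum); x = 2 (local maximum); x = 4 (local minimum)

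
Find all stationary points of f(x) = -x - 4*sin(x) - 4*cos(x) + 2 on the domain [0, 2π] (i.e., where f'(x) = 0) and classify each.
f'(x) = -4*sqrt(2)*cos(x + pi/4) - 1

Solve f'(x) = 0 on [0, 2π]:
  f'(x) = 0 ⇔ 4*sin(x) - 4*cos(x) = 1. Write the left side as R·cos(x + φ) with R = √((-4)² + (-4)²) = 4*sqrt(2), cos φ = -sqrt(2)/2, sin φ = -sqrt(2)/2; then cos(x + φ) = sqrt(2)/8. Solve for x and keep the solutions lying in [0, 2π].
  ⇒ x = atan((1 + sqrt(31))/(-1 + sqrt(31))) ≈ 0.9631, atan((1 - sqrt(31))/(-sqrt(31) - 1)) + pi ≈ 3.7493

f''(x) = 4*sqrt(2)*sin(x + pi/4)
Second-derivative test at each critical point:
  f''(0.9631) = 5.5678 > 0 → local minimum
  f''(3.7493) = -5.5678 < 0 → local maximum

Critical points: x = atan((1 + sqrt(31))/(-1 + sqrt(31))) ≈ 0.9631 (local minimum); x = atan((1 - sqrt(31))/(-sqrt(31) - 1)) + pi ≈ 3.7493 (local maximum)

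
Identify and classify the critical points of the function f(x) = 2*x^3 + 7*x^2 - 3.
f'(x) = 2*x*(3*x + 7)

Solve f'(x) = 0:
  Factor: 6*x^2 + 14*x = 2*x*(3*x + 7) = 0.
  ⇒ x = -7/3, 0

f''(x) = 12*x + 14
Second-derivative test at each critical point:
  f''(-7/3) = -14 < 0 → local maximum
  f''(0) = 14 > 0 → local minimum

Critical points: x = -7/3 (local maximum); x = 0 (local minimum)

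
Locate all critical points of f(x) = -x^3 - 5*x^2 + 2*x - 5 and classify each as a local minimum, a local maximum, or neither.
f'(x) = -3*x^2 - 10*x + 2

Solve f'(x) = 0:
  3*x^2 + 10*x - 2 = 0 has no rational roots; quadratic formula: x = (-10 ± √124)/6.
  ⇒ x = -sqrt(31)/3 - 5/3 ≈ -3.5226, -5/3 + sqrt(31)/3 ≈ 0.1893

f''(x) = -6*x - 10
Second-derivative test at each critical point:
  f''(-3.5226) = 11.1355 > 0 → local minimum
  f''(0.1893) = -11.1355 < 0 → local maximum

Critical points: x = -sqrt(31)/3 - 5/3 ≈ -3.5226 (local minimum); x = -5/3 + sqrt(31)/3 ≈ 0.1893 (local maximum)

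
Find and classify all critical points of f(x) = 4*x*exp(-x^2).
f'(x) = 4*(1 - 2*x^2)*exp(-x^2)

Solve f'(x) = 0:
  f'(x) = (4 - 8*x^2)·exp(-x^2) and exp(-x^2) > 0 for every x, so f'(x) = 0 ⇔ 4 - 8*x^2 = 0.
  Factor: 4 - 8*x^2 = -4*(2*x^2 - 1); 2*x^2 - 1 = 0 has no rational roots; quadratic formula: x = (0 ± √8)/4.
  ⇒ x = -sqrt(2)/2 ≈ -0.7071, sqrt(2)/2 ≈ 0.7071

f''(x) = (16*x^3 - 24*x)*exp(-x^2)
Second-derivative test at each critical point:
  f''(-0.7071) = 6.8621 > 0 → local minimum
  f''(0.7071) = -6.8621 < 0 → local maximum

Critical points: x = -sqrt(2)/2 ≈ -0.7071 (local minimum); x = sqrt(2)/2 ≈ 0.7071 (local maximum)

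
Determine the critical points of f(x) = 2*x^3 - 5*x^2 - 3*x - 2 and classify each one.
f'(x) = 6*x^2 - 10*x - 3

Solve f'(x) = 0:
  6*x^2 - 10*x - 3 = 0 has no rational roots; quadratic formula: x = (10 ± √172)/12.
  ⇒ x = 5/6 - sqrt(43)/6 ≈ -0.2596, 5/6 + sqrt(43)/6 ≈ 1.9262

f''(x) = 12*x - 10
Second-derivative test at each critical point:
  f''(-0.2596) = -13.1149 < 0 → local maximum
  f''(1.9262) = 13.1149 > 0 → local minimum

Critical points: x = 5/6 - sqrt(43)/6 ≈ -0.2596 (local maximum); x = 5/6 + sqrt(43)/6 ≈ 1.9262 (local minimum)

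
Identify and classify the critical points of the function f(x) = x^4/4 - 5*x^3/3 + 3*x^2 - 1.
f'(x) = x*(x^2 - 5*x + 6)

Solve f'(x) = 0:
  Factor: x^3 - 5*x^2 + 6*x = x*(x - 3)*(x - 2) = 0.
  ⇒ x = 0, 2, 3

f''(x) = 3*x^2 - 10*x + 6
Second-derivative test at each critical point:
  f''(0) = 6 > 0 → local minimum
  f''(2) = -2 < 0 → local maximum
  f''(3) = 3 > 0 → local minimum

Critical points: x = 0 (local minimum); x = 2 (local maximum); x = 3 (local minimum)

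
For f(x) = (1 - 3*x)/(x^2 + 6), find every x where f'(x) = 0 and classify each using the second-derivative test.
f'(x) = (3*x^2 - 2*x - 18)/(x^4 + 12*x^2 + 36)

Solve f'(x) = 0:
  f'(x) = (3*x^2 - 2*x - 18)/(x^2 + 6)^2; the denominator is positive wherever f is defined, so f'(x) = 0 ⇔ 3*x^2 - 2*x - 18 = 0.
  3*x^2 - 2*x - 18 = 0 has no rational roots; quadratic formula: x = (2 ± √220)/6.
  ⇒ x = 1/3 - sqrt(55)/3 ≈ -2.1387, 1/3 + sqrt(55)/3 ≈ 2.8054

f''(x) = 2*(4*x^2*(1 - 3*x) + (9*x - 1)*(x^2 + 6))/(x^2 + 6)^3
Second-derivative test at each critical point:
  f''(-2.1387) = -0.1327 < 0 → local maximum
  f''(2.8054) = 0.0771 > 0 → local minimum

Critical points: x = 1/3 - sqrt(55)/3 ≈ -2.1387 (local maximum); x = 1/3 + sqrt(55)/3 ≈ 2.8054 (local minimum)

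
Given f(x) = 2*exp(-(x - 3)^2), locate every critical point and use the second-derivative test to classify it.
f'(x) = 4*(3 - x)*exp(-(x - 3)^2)

Solve f'(x) = 0:
  f'(x) = (12 - 4*x)·exp(-(x - 3)^2) and exp(-(x - 3)^2) > 0 for every x, so f'(x) = 0 ⇔ 12 - 4*x = 0.
  Factor: 12 - 4*x = -4*(x - 3) = 0.
  ⇒ x = 3

f''(x) = 4*(2*(x - 3)^2 - 1)*exp(-(x - 3)^2)
Second-derivative test at each critical point:
  f''(3) = -4 < 0 → local maximum

Critical points: x = 3 (local maximum)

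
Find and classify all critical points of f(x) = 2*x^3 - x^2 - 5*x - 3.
f'(x) = 6*x^2 - 2*x - 5

Solve f'(x) = 0:
  6*x^2 - 2*x - 5 = 0 has no rational roots; quadratic formula: x = (2 ± √124)/12.
  ⇒ x = 1/6 - sqrt(31)/6 ≈ -0.7613, 1/6 + sqrt(31)/6 ≈ 1.0946

f''(x) = 12*x - 2
Second-derivative test at each critical point:
  f''(-0.7613) = -11.1355 < 0 → local maximum
  f''(1.0946) = 11.1355 > 0 → local minimum

Critical points: x = 1/6 - sqrt(31)/6 ≈ -0.7613 (local maximum); x = 1/6 + sqrt(31)/6 ≈ 1.0946 (local minimum)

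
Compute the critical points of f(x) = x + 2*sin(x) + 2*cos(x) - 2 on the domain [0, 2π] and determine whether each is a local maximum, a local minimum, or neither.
f'(x) = 2*sqrt(2)*cos(x + pi/4) + 1

Solve f'(x) = 0 on [0, 2π]:
  f'(x) = 0 ⇔ -2*sin(x) + 2*cos(x) = -1. Write the left side as R·cos(x + φ) with R = √(2² + 2²) = 2*sqrt(2), cos φ = sqrt(2)/2, sin φ = sqrt(2)/2; then cos(x + φ) = -sqrt(2)/4. Solve for x and keep the solutions lying in [0, 2π].
  ⇒ x = atan((1 + sqrt(7))/(-1 + sqrt(7))) ≈ 1.1468, atan((1 - sqrt(7))/(-sqrt(7) - 1)) + pi ≈ 3.5656

f''(x) = -2*sqrt(2)*sin(x + pi/4)
Second-derivative test at each critical point:
  f''(1.1468) = -2.6458 < 0 → local maximum
  f''(3.5656) = 2.6458 > 0 → local minimum

Critical points: x = atan((1 + sqrt(7))/(-1 + sqrt(7))) ≈ 1.1468 (local maximum); x = atan((1 - sqrt(7))/(-sqrt(7) - 1)) + pi ≈ 3.5656 (local minimum)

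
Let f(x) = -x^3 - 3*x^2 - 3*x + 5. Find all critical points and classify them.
f'(x) = -3*x^2 - 6*x - 3

Solve f'(x) = 0:
  Factor: -3*x^2 - 6*x - 3 = -3*(x + 1)^2 = 0.
  ⇒ x = -1

f''(x) = -6*x - 6
Second-derivative test at each critical point:
  f''(-1) = 0, so the second-derivative test is inconclusive; use the first-derivative test: f'(-5/4) = -0.1875, f'(-3/4) = -0.1875 — f' is negative on both sides (no sign change) → neither a local maximum nor a local minimum

Critical points: x = -1 (neither)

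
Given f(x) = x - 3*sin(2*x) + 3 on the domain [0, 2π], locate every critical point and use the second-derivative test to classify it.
f'(x) = 1 - 6*cos(2*x)

Solve f'(x) = 0 on [0, 2π]:
  f'(x) = 0 ⇔ cos(2*x) = 1/6, i.e. 2*x = ±arccos(1/6) + 2nπ; keep the solutions lying in [0, 2π].
  ⇒ x = acos(1/6)/2 ≈ 0.7017, pi - acos(1/6)/2 ≈ 2.4399, acos(1/6)/2 + pi ≈ 3.8433, -acos(1/6)/2 + 2*pi ≈ 5.5815

f''(x) = 12*sin(2*x)
Second-derivative test at each critical point:
  f''(0.7017) = 11.8322 > 0 → local minimum
  f''(2.4399) = -11.8322 < 0 → local maximum
  f''(3.8433) = 11.8322 > 0 → local minimum
  f''(5.5815) = -11.8322 < 0 → local maximum

Critical points: x = acos(1/6)/2 ≈ 0.7017 (local minimum); x = pi - acos(1/6)/2 ≈ 2.4399 (local maximum); x = acos(1/6)/2 + pi ≈ 3.8433 (local minimum); x = -acos(1/6)/2 + 2*pi ≈ 5.5815 (local maximum)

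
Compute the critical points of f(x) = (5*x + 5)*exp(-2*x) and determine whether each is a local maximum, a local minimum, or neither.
f'(x) = 5*(-2*x - 1)*exp(-2*x)

Solve f'(x) = 0:
  f'(x) = (-10*x - 5)·exp(-2*x) and exp(-2*x) > 0 for every x, so f'(x) = 0 ⇔ -10*x - 5 = 0.
  Factor: -10*x - 5 = -5*(2*x + 1) = 0.
  ⇒ x = -1/2

f''(x) = 20*x*exp(-2*x)
Second-derivative test at each critical point:
  f''(-1/2) = -27.1828 < 0 → local maximum

Critical points: x = -1/2 (local maximum)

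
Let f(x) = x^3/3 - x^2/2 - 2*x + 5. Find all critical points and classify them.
f'(x) = x^2 - x - 2

Solve f'(x) = 0:
  Factor: x^2 - x - 2 = (x - 2)*(x + 1) = 0.
  ⇒ x = -1, 2

f''(x) = 2*x - 1
Second-derivative test at each critical point:
  f''(-1) = -3 < 0 → local maximum
  f''(2) = 3 > 0 → local minimum

Critical points: x = -1 (local maximum); x = 2 (local minimum)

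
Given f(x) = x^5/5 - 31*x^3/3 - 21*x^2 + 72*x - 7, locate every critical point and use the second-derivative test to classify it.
f'(x) = x^4 - 31*x^2 - 42*x + 72

Solve f'(x) = 0:
  Factor: x^4 - 31*x^2 - 42*x + 72 = (x - 6)*(x - 1)*(x + 3)*(x + 4) = 0.
  ⇒ x = -4, -3, 1, 6

f''(x) = 4*x^3 - 62*x - 42
Second-derivative test at each critical point:
  f''(-4) = -50 < 0 → local maximum
  f''(-3) = 36 > 0 → local minimum
  f''(1) = -100 < 0 → local maximum
  f''(6) = 450 > 0 → local minimum

Critical points: x = -4 (local maximum); x = -3 (local minimum); x = 1 (local maximum); x = 6 (local minimum)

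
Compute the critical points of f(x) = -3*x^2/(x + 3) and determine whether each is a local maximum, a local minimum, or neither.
f'(x) = 3*x*(-x - 6)/(x + 3)^2

Solve f'(x) = 0:
  f'(x) = -3*x*(x + 6)/(x + 3)^2; the denominator is positive wherever f is defined, so f'(x) = 0 ⇔ -3*x^2 - 18*x = 0.
  Factor: -3*x^2 - 18*x = -3*x*(x + 6) = 0.
  ⇒ x = -6, 0

f''(x) = -54/(x^3 + 9*x^2 + 27*x + 27)
Second-derivative test at each critical point:
  f''(-6) = 2 > 0 → local minimum
  f''(0) = -2 < 0 → local maximum

Critical points: x = -6 (local minimum); x = 0 (local maximum)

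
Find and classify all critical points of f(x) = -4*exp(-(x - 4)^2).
f'(x) = 8*(x - 4)*exp(-(x - 4)^2)

Solve f'(x) = 0:
  f'(x) = (8*x - 32)·exp(-(x - 4)^2) and exp(-(x - 4)^2) > 0 for every x, so f'(x) = 0 ⇔ 8*x - 32 = 0.
  Factor: 8*x - 32 = 8*(x - 4) = 0.
  ⇒ x = 4

f''(x) = 8*(1 - 2*(x - 4)^2)*exp(-(x - 4)^2)
Second-derivative test at each critical point:
  f''(4) = 8 > 0 → local minimum

Critical points: x = 4 (local minimum)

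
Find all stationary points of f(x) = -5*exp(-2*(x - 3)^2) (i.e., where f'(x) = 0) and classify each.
f'(x) = 20*(x - 3)*exp(-2*(x - 3)^2)

Solve f'(x) = 0:
  f'(x) = (20*x - 60)·exp(-2*(x - 3)^2) and exp(-2*(x - 3)^2) > 0 for every x, so f'(x) = 0 ⇔ 20*x - 60 = 0.
  Factor: 20*x - 60 = 20*(x - 3) = 0.
  ⇒ x = 3

f''(x) = 20*(1 - 4*(x - 3)^2)*exp(-2*(x - 3)^2)
Second-derivative test at each critical point:
  f''(3) = 20 > 0 → local minimum

Critical points: x = 3 (local minimum)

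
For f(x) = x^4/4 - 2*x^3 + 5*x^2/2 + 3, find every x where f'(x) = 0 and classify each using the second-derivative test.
f'(x) = x*(x^2 - 6*x + 5)

Solve f'(x) = 0:
  Factor: x^3 - 6*x^2 + 5*x = x*(x - 5)*(x - 1) = 0.
  ⇒ x = 0, 1, 5

f''(x) = 3*x^2 - 12*x + 5
Second-derivative test at each critical point:
  f''(0) = 5 > 0 → local minimum
  f''(1) = -4 < 0 → local maximum
  f''(5) = 20 > 0 → local minimum

Critical points: x = 0 (local minimum); x = 1 (local maximum); x = 5 (local minimum)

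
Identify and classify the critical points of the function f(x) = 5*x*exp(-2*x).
f'(x) = 5*(1 - 2*x)*exp(-2*x)

Solve f'(x) = 0:
  f'(x) = (5 - 10*x)·exp(-2*x) and exp(-2*x) > 0 for every x, so f'(x) = 0 ⇔ 5 - 10*x = 0.
  Factor: 5 - 10*x = -5*(2*x - 1) = 0.
  ⇒ x = 1/2

f''(x) = 20*(x - 1)*exp(-2*x)
Second-derivative test at each critical point:
  f''(1/2) = -3.6788 < 0 → local maximum

Critical points: x = 1/2 (local maximum)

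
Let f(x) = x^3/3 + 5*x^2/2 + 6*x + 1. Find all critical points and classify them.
f'(x) = x^2 + 5*x + 6

Solve f'(x) = 0:
  Factor: x^2 + 5*x + 6 = (x + 2)*(x + 3) = 0.
  ⇒ x = -3, -2

f''(x) = 2*x + 5
Second-derivative test at each critical point:
  f''(-3) = -1 < 0 → local maximum
  f''(-2) = 1 > 0 → local minimum

Critical points: x = -3 (local maximum); x = -2 (local minimum)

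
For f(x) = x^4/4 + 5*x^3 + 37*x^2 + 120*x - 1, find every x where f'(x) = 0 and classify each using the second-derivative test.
f'(x) = x^3 + 15*x^2 + 74*x + 120

Solve f'(x) = 0:
  Factor: x^3 + 15*x^2 + 74*x + 120 = (x + 4)*(x + 5)*(x + 6) = 0.
  ⇒ x = -6, -5, -4

f''(x) = 3*x^2 + 30*x + 74
Second-derivative test at each critical point:
  f''(-6) = 2 > 0 → local minimum
  f''(-5) = -1 < 0 → local maximum
  f''(-4) = 2 > 0 → local minimum

Critical points: x = -6 (local minimum); x = -5 (local maximum); x = -4 (local minimum)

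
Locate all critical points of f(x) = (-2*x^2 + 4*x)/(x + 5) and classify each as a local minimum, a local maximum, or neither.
f'(x) = 2*(-x^2 - 10*x + 10)/(x^2 + 10*x + 25)

Solve f'(x) = 0:
  f'(x) = -2*(x^2 + 10*x - 10)/(x + 5)^2; the denominator is positive wherever f is defined, so f'(x) = 0 ⇔ -2*x^2 - 20*x + 20 = 0.
  Factor: -2*x^2 - 20*x + 20 = -2*(x^2 + 10*x - 10); x^2 + 10*x - 10 = 0 has no rational roots; quadratic formula: x = (-10 ± √140)/2.
  ⇒ x = -sqrt(35) - 5 ≈ -10.9161, -5 + sqrt(35) ≈ 0.9161

f''(x) = -140/(x^3 + 15*x^2 + 75*x + 125)
Second-derivative test at each critical point:
  f''(-10.9161) = 0.6761 > 0 → local minimum
  f''(0.9161) = -0.6761 < 0 → local maximum

Critical points: x = -sqrt(35) - 5 ≈ -10.9161 (local minimum); x = -5 + sqrt(35) ≈ 0.9161 (local maximum)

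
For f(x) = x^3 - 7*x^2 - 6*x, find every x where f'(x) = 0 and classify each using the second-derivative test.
f'(x) = 3*x^2 - 14*x - 6

Solve f'(x) = 0:
  3*x^2 - 14*x - 6 = 0 has no rational roots; quadratic formula: x = (14 ± √268)/6.
  ⇒ x = 7/3 - sqrt(67)/3 ≈ -0.3951, 7/3 + sqrt(67)/3 ≈ 5.0618

f''(x) = 6*x - 14
Second-derivative test at each critical point:
  f''(-0.3951) = -16.3707 < 0 → local maximum
  f''(5.0618) = 16.3707 > 0 → local minimum

Critical points: x = 7/3 - sqrt(67)/3 ≈ -0.3951 (local maximum); x = 7/3 + sqrt(67)/3 ≈ 5.0618 (local minimum)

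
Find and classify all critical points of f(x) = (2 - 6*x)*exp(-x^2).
f'(x) = 2*(2*x*(3*x - 1) - 3)*exp(-x^2)

Solve f'(x) = 0:
  f'(x) = (12*x^2 - 4*x - 6)·exp(-x^2) and exp(-x^2) > 0 for every x, so f'(x) = 0 ⇔ 12*x^2 - 4*x - 6 = 0.
  Factor: 12*x^2 - 4*x - 6 = 2*(6*x^2 - 2*x - 3); 6*x^2 - 2*x - 3 = 0 has no rational roots; quadratic formula: x = (2 ± √76)/12.
  ⇒ x = 1/6 - sqrt(19)/6 ≈ -0.5598, 1/6 + sqrt(19)/6 ≈ 0.8931

f''(x) = 4*(2*x^2*(1 - 3*x) + 9*x - 1)*exp(-x^2)
Second-derivative test at each critical point:
  f''(-0.5598) = -12.7447 < 0 → local maximum
  f''(0.8931) = 7.8522 > 0 → local minimum

Critical points: x = 1/6 - sqrt(19)/6 ≈ -0.5598 (local maximum); x = 1/6 + sqrt(19)/6 ≈ 0.8931 (local minimum)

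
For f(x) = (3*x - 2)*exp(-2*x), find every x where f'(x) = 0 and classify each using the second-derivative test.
f'(x) = (7 - 6*x)*exp(-2*x)

Solve f'(x) = 0:
  f'(x) = (7 - 6*x)·exp(-2*x) and exp(-2*x) > 0 for every x, so f'(x) = 0 ⇔ 7 - 6*x = 0.
  7 - 6*x = 0.
  ⇒ x = 7/6

f''(x) = 4*(3*x - 5)*exp(-2*x)
Second-derivative test at each critical point:
  f''(7/6) = -0.5818 < 0 → local maximum

Critical points: x = 7/6 (local maximum)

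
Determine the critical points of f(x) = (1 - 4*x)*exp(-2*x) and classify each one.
f'(x) = 2*(4*x - 3)*exp(-2*x)

Solve f'(x) = 0:
  f'(x) = (8*x - 6)·exp(-2*x) and exp(-2*x) > 0 for every x, so f'(x) = 0 ⇔ 8*x - 6 = 0.
  Factor: 8*x - 6 = 2*(4*x - 3) = 0.
  ⇒ x = 3/4

f''(x) = 4*(5 - 4*x)*exp(-2*x)
Second-derivative test at each critical point:
  f''(3/4) = 1.7850 > 0 → local minimum

Critical points: x = 3/4 (local minimum)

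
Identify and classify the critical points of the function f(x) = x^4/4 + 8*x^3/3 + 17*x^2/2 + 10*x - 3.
f'(x) = x^3 + 8*x^2 + 17*x + 10

Solve f'(x) = 0:
  Factor: x^3 + 8*x^2 + 17*x + 10 = (x + 1)*(x + 2)*(x + 5) = 0.
  ⇒ x = -5, -2, -1

f''(x) = 3*x^2 + 16*x + 17
Second-derivative test at each critical point:
  f''(-5) = 12 > 0 → local minimum
  f''(-2) = -3 < 0 → local maximum
  f''(-1) = 4 > 0 → local minimum

Critical points: x = -5 (local minimum); x = -2 (local maximum); x = -1 (local minimum)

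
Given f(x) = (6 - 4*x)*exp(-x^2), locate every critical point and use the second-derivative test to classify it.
f'(x) = 4*(x*(2*x - 3) - 1)*exp(-x^2)

Solve f'(x) = 0:
  f'(x) = (8*x^2 - 12*x - 4)·exp(-x^2) and exp(-x^2) > 0 for every x, so f'(x) = 0 ⇔ 8*x^2 - 12*x - 4 = 0.
  Factor: 8*x^2 - 12*x - 4 = 4*(2*x^2 - 3*x - 1); 2*x^2 - 3*x - 1 = 0 has no rational roots; quadratic formula: x = (3 ± √17)/4.
  ⇒ x = 3/4 - sqrt(17)/4 ≈ -0.2808, 3/4 + sqrt(17)/4 ≈ 1.7808

f''(x) = 4*(2*x^2*(3 - 2*x) + 6*x - 3)*exp(-x^2)
Second-derivative test at each critical point:
  f''(-0.2808) = -15.2422 < 0 → local maximum
  f''(1.7808) = 0.6919 > 0 → local minimum

Critical points: x = 3/4 - sqrt(17)/4 ≈ -0.2808 (local maximum); x = 3/4 + sqrt(17)/4 ≈ 1.7808 (local minimum)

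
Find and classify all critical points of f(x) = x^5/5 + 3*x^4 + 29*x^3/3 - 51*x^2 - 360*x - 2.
f'(x) = x^4 + 12*x^3 + 29*x^2 - 102*x - 360

Solve f'(x) = 0:
  Factor: x^4 + 12*x^3 + 29*x^2 - 102*x - 360 = (x - 3)*(x + 4)*(x + 5)*(x + 6) = 0.
  ⇒ x = -6, -5, -4, 3

f''(x) = 4*x^3 + 36*x^2 + 58*x - 102
Second-derivative test at each critical point:
  f''(-6) = -18 < 0 → local maximum
  f''(-5) = 8 > 0 → local minimum
  f''(-4) = -14 < 0 → local maximum
  f''(3) = 504 > 0 → local minimum

Critical points: x = -6 (local maximum); x = -5 (local minimum); x = -4 (local maximum); x = 3 (local minimum)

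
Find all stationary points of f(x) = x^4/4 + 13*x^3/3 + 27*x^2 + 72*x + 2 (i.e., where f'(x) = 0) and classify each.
f'(x) = x^3 + 13*x^2 + 54*x + 72

Solve f'(x) = 0:
  Factor: x^3 + 13*x^2 + 54*x + 72 = (x + 3)*(x + 4)*(x + 6) = 0.
  ⇒ x = -6, -4, -3

f''(x) = 3*x^2 + 26*x + 54
Second-derivative test at each critical point:
  f''(-6) = 6 > 0 → local minimum
  f''(-4) = -2 < 0 → local maximum
  f''(-3) = 3 > 0 → local minimum

Critical points: x = -6 (local minimum); x = -4 (local maximum); x = -3 (local minimum)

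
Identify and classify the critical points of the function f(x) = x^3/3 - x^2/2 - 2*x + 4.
f'(x) = x^2 - x - 2

Solve f'(x) = 0:
  Factor: x^2 - x - 2 = (x - 2)*(x + 1) = 0.
  ⇒ x = -1, 2

f''(x) = 2*x - 1
Second-derivative test at each critical point:
  f''(-1) = -3 < 0 → local maximum
  f''(2) = 3 > 0 → local minimum

Critical points: x = -1 (local maximum); x = 2 (local minimum)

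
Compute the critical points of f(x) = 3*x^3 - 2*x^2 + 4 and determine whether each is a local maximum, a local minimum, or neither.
f'(x) = x*(9*x - 4)

Solve f'(x) = 0:
  Factor: 9*x^2 - 4*x = x*(9*x - 4) = 0.
  ⇒ x = 0, 4/9

f''(x) = 18*x - 4
Second-derivative test at each critical point:
  f''(0) = -4 < 0 → local maximum
  f''(4/9) = 4 > 0 → local minimum

Critical points: x = 0 (local maximum); x = 4/9 (local minimum)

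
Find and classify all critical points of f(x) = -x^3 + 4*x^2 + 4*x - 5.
f'(x) = -3*x^2 + 8*x + 4

Solve f'(x) = 0:
  3*x^2 - 8*x - 4 = 0 has no rational roots; quadratic formula: x = (8 ± √112)/6.
  ⇒ x = 4/3 - 2*sqrt(7)/3 ≈ -0.4305, 4/3 + 2*sqrt(7)/3 ≈ 3.0972

f''(x) = 8 - 6*x
Second-derivative test at each critical point:
  f''(-0.4305) = 10.5830 > 0 → local minimum
  f''(3.0972) = -10.5830 < 0 → local maximum

Critical points: x = 4/3 - 2*sqrt(7)/3 ≈ -0.4305 (local minimum); x = 4/3 + 2*sqrt(7)/3 ≈ 3.0972 (local maximum)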